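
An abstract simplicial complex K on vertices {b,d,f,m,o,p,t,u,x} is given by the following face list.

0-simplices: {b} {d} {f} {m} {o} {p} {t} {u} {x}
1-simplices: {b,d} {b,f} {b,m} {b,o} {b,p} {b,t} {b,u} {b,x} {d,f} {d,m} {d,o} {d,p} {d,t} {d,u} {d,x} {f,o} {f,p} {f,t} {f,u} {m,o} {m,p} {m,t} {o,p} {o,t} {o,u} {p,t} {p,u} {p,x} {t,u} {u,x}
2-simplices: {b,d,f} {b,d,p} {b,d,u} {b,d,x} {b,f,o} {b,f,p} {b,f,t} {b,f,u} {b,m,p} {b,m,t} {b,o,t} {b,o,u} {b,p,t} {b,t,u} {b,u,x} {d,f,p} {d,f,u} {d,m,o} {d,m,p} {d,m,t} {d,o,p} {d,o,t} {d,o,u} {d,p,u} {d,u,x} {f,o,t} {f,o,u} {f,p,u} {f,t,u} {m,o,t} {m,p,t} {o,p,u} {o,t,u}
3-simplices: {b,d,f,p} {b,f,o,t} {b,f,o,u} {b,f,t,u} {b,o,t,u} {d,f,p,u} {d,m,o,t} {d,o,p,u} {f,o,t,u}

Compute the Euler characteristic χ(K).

n_0=9 n_1=30 n_2=33 n_3=9
χ=+9−30+33−9=3

χ(K)=3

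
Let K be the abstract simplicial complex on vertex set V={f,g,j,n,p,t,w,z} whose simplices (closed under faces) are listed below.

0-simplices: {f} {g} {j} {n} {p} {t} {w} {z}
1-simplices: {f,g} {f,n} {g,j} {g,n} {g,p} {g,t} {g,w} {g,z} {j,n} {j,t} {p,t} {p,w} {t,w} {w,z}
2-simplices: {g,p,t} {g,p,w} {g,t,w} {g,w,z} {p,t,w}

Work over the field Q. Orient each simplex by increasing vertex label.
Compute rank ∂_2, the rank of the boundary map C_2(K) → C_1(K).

n_0=8 n_1=14 n_2=5  [Q]
∂1: piv[fg,fn,gj,gp,gt,gw,gz] rk=7  ker:gn,jn,jt,pt,pw,tw,wz
∂2: piv[gpt,gpw,gtw,gwz] rk=4  ker:ptw
rk∂_2=4

rank∂_2=4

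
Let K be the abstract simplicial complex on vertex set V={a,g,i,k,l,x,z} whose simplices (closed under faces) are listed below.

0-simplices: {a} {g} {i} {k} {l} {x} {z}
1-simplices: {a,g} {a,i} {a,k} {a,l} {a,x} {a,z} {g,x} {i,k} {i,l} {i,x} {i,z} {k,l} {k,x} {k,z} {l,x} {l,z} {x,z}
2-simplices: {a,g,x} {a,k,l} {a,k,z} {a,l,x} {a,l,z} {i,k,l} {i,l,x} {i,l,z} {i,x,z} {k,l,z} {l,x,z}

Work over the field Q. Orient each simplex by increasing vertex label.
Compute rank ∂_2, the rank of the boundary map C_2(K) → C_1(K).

rank∂_2=9

n_0=7 n_1=17 n_2=11  [Q]
∂1: piv[ag,ai,ak,al,ax,az] rk=6  ker:gx,ik,il,ix,iz,kl,kx,kz,lx,lz,xz
∂2: piv[agx,akl,akz,alx,alz,ikl,ilx,ilz,ixz] rk=9  ker:klz,lxz
rk∂_2=9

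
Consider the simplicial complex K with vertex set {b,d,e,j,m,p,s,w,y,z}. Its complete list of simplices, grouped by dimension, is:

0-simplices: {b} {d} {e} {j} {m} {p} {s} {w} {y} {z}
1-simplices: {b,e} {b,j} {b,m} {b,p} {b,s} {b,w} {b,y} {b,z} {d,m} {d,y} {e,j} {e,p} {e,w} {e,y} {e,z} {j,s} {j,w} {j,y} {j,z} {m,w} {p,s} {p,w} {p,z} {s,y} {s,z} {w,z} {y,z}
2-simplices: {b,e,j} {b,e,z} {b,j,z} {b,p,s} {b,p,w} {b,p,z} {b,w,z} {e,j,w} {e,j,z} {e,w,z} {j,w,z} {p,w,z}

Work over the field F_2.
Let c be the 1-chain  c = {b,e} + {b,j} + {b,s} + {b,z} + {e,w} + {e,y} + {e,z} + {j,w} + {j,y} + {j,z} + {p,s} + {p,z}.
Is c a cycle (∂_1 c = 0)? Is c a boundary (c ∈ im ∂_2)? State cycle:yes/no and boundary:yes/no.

cycle:yes boundary:no

n_0=10 n_1=27 n_2=12  [Z2]
∂1: piv[be,bj,bm,bp,bs,bw,by,bz,dm] rk=9  ker:dy,ej,ep,ew,ey,ez,js,jw,jy,jz,mw,ps,pw,pz,sy,sz,wz,yz
∂2: piv[bej,bez,bjz,bps,bpw,bpz,bwz,ejw,ewz] rk=9  ker:ejz,jwz,pwz
∂1c = 0
c vs im∂2: residual ≠ 0 ⇒ not boundary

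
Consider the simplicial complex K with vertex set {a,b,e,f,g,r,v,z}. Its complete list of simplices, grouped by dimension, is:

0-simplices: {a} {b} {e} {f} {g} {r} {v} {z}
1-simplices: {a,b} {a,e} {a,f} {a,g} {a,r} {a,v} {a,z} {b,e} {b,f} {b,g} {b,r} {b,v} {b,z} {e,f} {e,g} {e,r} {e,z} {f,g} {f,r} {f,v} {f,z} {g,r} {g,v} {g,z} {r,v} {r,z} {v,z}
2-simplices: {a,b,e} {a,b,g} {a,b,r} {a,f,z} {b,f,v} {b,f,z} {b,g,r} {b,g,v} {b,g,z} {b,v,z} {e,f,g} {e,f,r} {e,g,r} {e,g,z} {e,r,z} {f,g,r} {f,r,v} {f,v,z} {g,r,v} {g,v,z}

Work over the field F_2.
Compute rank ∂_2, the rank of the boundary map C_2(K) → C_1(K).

rank∂_2=17

n_0=8 n_1=27 n_2=20  [Z2]
∂1: piv[ab,ae,af,ag,ar,av,az] rk=7  ker:be,bf,bg,br,bv,bz,ef,eg,er,ez,fg,fr,fv,fz,gr,gv,gz,rv,rz,vz
∂2: piv[abe,abg,abr,afz,bfv,bfz,bgr,bgv,bgz,bvz,efg,efr,egr,egz,erz,frv,grv] rk=17  ker:fgr,fvz,gvz
rk∂_2=17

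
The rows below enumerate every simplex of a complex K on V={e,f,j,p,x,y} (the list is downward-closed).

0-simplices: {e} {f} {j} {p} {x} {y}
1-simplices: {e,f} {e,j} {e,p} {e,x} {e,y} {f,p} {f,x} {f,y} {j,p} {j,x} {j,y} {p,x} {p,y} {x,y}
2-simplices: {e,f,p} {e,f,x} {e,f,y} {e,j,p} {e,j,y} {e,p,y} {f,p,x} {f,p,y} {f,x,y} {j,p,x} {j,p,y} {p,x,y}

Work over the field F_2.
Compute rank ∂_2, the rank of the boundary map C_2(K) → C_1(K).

n_0=6 n_1=14 n_2=12  [Z2]
∂1: piv[ef,ej,ep,ex,ey] rk=5  ker:fp,fx,fy,jp,jx,jy,px,py,xy
∂2: piv[efp,efx,efy,ejp,ejy,epy,fpx,fxy,jpx] rk=9  ker:fpy,jpy,pxy
rk∂_2=9

rank∂_2=9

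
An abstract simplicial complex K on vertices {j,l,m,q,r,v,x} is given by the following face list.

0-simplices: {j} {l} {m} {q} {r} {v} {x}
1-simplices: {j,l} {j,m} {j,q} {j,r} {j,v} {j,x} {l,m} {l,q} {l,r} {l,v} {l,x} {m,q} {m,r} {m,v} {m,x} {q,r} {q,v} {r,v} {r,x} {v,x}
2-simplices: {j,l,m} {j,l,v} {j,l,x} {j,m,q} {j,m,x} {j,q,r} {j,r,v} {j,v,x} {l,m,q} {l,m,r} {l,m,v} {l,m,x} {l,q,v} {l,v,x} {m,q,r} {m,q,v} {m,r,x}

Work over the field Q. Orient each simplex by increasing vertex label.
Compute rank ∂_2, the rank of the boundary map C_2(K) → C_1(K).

n_0=7 n_1=20 n_2=17  [Q]
∂1: piv[jl,jm,jq,jr,jv,jx] rk=6  ker:lm,lq,lr,lv,lx,mq,mr,mv,mx,qr,qv,rv,rx,vx
∂2: piv[jlm,jlv,jlx,jmq,jmx,jqr,jrv,jvx,lmq,lmr,lmv,lqv,mqr,mrx] rk=14  ker:lmx,lvx,mqv
rk∂_2=14

rank∂_2=14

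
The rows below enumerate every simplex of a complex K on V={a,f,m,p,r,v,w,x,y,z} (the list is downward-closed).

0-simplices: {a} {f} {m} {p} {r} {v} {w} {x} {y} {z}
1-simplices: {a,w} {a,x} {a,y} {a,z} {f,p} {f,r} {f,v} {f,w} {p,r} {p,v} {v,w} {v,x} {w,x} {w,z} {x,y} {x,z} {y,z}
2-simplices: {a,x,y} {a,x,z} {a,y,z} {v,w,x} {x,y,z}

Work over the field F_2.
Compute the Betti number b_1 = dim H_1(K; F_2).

n_0=10 n_1=17 n_2=5  [Z2]
∂1: piv[aw,ax,ay,az,fp,fr,fv,fw] rk=8  ker:pr,pv,vw,vx,wx,wz,xy,xz,yz
∂2: piv[axy,axz,ayz,vwx] rk=4  ker:xyz
b_1=(17−8)−4=5

b_1=5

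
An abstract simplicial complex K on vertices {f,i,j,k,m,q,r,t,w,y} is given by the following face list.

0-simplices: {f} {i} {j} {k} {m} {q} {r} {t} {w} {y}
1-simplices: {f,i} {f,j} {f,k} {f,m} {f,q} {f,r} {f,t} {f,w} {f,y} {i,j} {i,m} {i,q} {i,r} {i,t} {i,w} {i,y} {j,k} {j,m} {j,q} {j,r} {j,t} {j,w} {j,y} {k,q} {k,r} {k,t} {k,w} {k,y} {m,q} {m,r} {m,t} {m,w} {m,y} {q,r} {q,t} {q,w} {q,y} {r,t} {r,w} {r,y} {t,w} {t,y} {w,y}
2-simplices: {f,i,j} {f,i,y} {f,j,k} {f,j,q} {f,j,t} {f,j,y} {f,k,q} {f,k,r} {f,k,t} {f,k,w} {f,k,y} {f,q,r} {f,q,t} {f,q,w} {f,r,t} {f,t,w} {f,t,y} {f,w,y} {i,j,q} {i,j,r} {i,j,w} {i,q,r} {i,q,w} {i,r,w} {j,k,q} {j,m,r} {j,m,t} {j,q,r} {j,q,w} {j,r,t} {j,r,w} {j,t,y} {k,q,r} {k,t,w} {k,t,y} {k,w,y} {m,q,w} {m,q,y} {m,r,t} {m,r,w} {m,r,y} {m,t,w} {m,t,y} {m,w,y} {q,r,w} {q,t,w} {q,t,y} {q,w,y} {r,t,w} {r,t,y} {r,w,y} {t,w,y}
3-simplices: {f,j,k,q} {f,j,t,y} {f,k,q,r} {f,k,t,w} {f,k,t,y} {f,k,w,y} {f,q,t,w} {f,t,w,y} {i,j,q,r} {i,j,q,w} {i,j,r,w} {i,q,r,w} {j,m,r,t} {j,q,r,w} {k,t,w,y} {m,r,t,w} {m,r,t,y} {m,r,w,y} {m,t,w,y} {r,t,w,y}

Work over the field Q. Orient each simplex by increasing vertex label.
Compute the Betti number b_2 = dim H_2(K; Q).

b_2=4

n_0=10 n_1=43 n_2=52 n_3=20  [Q]
∂1: piv[fi,fj,fk,fm,fq,fr,ft,fw,fy] rk=9  ker:ij,im,iq,ir,it,iw,iy,jk,jm,jq,jr,jt,jw,jy,kq,kr,kt,kw,ky,mq,mr,mt,mw,my,qr,qt,qw,qy,rt,rw,ry,tw,ty,wy
∂2: piv[fij,fiy,fjk,fjq,fjt,fjy,fkq,fkr,fkt,fkw,fky,fqr,fqt,fqw,frt,ftw,fty,fwy,ijq,ijr,ijw,iqr,iqw,irw,jmr,jmt,mqw,mqy,mrw,mry,mty] rk=31  ker:jkq,jqr,jqw,jrt,jrw,jty,kqr,ktw,kty,kwy,mrt,mtw,mwy,qrw,qtw,qty,qwy,rtw,rty,rwy,twy
∂3: piv[fjkq,fjty,fkqr,fktw,fkty,fkwy,fqtw,ftwy,ijqr,ijqw,ijrw,iqrw,jmrt,mrtw,mrty,mrwy,mtwy] rk=17  ker:jqrw,ktwy,rtwy
b_2=(52−31)−17=4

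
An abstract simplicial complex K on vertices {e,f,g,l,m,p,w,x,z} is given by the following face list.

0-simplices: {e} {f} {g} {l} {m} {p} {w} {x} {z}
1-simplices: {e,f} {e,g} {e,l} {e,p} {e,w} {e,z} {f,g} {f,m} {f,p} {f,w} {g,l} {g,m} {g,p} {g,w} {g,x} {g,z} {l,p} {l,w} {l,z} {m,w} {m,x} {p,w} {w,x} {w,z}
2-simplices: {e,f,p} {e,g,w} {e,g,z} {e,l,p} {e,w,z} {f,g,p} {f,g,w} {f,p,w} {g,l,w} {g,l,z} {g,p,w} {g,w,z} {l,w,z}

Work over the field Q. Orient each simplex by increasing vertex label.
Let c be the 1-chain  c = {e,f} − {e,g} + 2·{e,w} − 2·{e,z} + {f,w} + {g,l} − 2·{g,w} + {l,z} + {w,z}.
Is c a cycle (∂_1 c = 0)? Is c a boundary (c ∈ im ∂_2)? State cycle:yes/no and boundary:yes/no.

n_0=9 n_1=24 n_2=13  [Q]
∂1: piv[ef,eg,el,ep,ew,ez,fm,gx] rk=8  ker:fg,fp,fw,gl,gm,gp,gw,gz,lp,lw,lz,mw,mx,pw,wx,wz
∂2: piv[efp,egw,egz,elp,ewz,fgp,fgw,fpw,glw,glz] rk=10  ker:gpw,gwz,lwz
∂1c = 0
c vs im∂2: residual ≠ 0 ⇒ not boundary

cycle:yes boundary:no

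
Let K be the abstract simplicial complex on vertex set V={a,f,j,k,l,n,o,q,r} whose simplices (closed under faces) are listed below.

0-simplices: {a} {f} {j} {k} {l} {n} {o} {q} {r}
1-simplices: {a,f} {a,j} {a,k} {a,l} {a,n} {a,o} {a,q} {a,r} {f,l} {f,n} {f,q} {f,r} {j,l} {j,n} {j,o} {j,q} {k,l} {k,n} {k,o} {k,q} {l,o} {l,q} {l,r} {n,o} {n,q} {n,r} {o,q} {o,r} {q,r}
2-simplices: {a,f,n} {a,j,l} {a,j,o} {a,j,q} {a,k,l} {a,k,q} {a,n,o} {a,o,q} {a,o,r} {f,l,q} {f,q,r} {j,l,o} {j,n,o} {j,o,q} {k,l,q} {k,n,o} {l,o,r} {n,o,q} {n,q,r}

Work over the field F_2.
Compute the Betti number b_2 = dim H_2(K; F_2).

n_0=9 n_1=29 n_2=19  [Z2]
∂1: piv[af,aj,ak,al,an,ao,aq,ar] rk=8  ker:fl,fn,fq,fr,jl,jn,jo,jq,kl,kn,ko,kq,lo,lq,lr,no,nq,nr,oq,or,qr
∂2: piv[afn,ajl,ajo,ajq,akl,akq,ano,aoq,aor,flq,fqr,jlo,jno,klq,kno,lor,noq,nqr] rk=18  ker:joq
b_2=(19−18)−0=1

b_2=1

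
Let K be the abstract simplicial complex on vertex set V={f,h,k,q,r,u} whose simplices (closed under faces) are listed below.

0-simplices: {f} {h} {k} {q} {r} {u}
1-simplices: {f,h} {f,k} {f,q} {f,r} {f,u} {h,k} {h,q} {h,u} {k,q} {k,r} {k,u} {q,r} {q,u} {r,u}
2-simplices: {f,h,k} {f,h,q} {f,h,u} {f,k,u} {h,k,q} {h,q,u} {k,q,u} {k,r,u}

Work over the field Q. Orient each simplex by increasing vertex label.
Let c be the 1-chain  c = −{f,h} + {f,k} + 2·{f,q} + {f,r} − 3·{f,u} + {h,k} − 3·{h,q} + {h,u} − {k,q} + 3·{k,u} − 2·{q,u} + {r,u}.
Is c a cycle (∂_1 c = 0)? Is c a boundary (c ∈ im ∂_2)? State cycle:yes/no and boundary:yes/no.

cycle:yes boundary:no

n_0=6 n_1=14 n_2=8  [Q]
∂1: piv[fh,fk,fq,fr,fu] rk=5  ker:hk,hq,hu,kq,kr,ku,qr,qu,ru
∂2: piv[fhk,fhq,fhu,fku,hkq,hqu,kru] rk=7  ker:kqu
∂1c = 0
c vs im∂2: residual ≠ 0 ⇒ not boundary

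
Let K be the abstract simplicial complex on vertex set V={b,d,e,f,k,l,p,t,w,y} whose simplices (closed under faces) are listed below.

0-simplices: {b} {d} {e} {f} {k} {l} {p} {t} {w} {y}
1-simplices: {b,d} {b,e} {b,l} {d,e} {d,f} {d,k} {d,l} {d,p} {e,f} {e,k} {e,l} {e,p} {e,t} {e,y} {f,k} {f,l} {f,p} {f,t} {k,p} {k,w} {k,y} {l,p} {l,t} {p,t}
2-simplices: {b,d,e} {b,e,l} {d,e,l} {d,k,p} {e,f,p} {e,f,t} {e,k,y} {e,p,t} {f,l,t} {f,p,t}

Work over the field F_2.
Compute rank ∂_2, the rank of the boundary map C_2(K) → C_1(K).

rank∂_2=9

n_0=10 n_1=24 n_2=10  [Z2]
∂1: piv[bd,be,bl,df,dk,dp,et,ey,kw] rk=9  ker:de,dl,ef,ek,el,ep,fk,fl,fp,ft,kp,ky,lp,lt,pt
∂2: piv[bde,bel,del,dkp,efp,eft,eky,ept,flt] rk=9  ker:fpt
rk∂_2=9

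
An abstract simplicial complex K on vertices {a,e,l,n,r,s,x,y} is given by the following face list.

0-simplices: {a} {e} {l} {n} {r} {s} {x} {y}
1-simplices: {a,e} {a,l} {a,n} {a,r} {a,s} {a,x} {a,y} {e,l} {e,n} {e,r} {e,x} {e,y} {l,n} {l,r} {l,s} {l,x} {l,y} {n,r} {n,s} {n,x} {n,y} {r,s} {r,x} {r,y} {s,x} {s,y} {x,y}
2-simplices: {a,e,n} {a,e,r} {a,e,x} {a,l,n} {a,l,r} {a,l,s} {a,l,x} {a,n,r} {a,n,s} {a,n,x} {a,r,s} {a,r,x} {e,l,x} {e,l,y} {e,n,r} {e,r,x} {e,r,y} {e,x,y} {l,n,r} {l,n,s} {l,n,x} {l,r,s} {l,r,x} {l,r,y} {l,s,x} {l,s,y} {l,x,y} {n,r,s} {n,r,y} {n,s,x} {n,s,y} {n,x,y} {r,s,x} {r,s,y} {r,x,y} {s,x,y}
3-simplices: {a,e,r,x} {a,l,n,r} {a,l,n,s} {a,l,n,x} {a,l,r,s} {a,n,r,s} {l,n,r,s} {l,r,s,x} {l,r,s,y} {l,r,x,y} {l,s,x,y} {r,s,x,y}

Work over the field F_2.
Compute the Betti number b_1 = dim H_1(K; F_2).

n_0=8 n_1=27 n_2=36 n_3=12  [Z2]
∂1: piv[ae,al,an,ar,as,ax,ay] rk=7  ker:el,en,er,ex,ey,ln,lr,ls,lx,ly,nr,ns,nx,ny,rs,rx,ry,sx,sy,xy
∂2: piv[aen,aer,aex,aln,alr,als,alx,anr,ans,anx,ars,arx,elx,ely,ery,exy,lsx,lsy,nry] rk=19  ker:enr,erx,lnr,lns,lnx,lrs,lrx,lry,lxy,nrs,nsx,nsy,nxy,rsx,rsy,rxy,sxy
∂3: piv[aerx,alnr,alns,alnx,alrs,anrs,lrsx,lrsy,lrxy,lsxy] rk=10  ker:lnrs,rsxy
b_1=(27−7)−19=1

b_1=1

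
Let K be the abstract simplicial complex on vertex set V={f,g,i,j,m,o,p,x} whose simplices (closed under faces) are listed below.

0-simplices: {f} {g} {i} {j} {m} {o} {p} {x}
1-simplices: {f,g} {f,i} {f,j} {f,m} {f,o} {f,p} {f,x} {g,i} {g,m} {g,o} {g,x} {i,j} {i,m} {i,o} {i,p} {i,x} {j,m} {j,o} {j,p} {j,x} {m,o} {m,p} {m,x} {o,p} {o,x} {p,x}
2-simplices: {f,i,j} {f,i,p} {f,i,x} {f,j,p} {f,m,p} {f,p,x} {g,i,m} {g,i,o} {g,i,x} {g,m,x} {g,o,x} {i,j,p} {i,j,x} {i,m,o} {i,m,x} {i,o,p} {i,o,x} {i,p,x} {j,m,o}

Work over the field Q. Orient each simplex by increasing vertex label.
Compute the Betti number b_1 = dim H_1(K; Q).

b_1=4

n_0=8 n_1=26 n_2=19  [Q]
∂1: piv[fg,fi,fj,fm,fo,fp,fx] rk=7  ker:gi,gm,go,gx,ij,im,io,ip,ix,jm,jo,jp,jx,mo,mp,mx,op,ox,px
∂2: piv[fij,fip,fix,fjp,fmp,fpx,gim,gio,gix,gmx,gox,ijx,imo,iop,jmo] rk=15  ker:ijp,imx,iox,ipx
b_1=(26−7)−15=4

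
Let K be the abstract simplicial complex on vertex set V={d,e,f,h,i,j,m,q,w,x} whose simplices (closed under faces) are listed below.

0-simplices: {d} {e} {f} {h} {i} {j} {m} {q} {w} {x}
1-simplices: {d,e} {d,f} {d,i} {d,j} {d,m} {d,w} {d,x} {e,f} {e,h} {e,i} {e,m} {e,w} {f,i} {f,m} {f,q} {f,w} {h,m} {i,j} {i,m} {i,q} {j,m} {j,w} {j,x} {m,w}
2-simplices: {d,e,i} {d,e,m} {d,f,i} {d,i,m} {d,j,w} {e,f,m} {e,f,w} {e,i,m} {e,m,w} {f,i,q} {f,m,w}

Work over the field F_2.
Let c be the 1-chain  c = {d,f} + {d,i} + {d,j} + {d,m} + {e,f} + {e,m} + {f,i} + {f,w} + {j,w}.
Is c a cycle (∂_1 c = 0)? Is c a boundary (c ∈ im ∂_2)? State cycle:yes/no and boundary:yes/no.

cycle:yes boundary:no

n_0=10 n_1=24 n_2=11  [Z2]
∂1: piv[de,df,di,dj,dm,dw,dx,eh,fq] rk=9  ker:ef,ei,em,ew,fi,fm,fw,hm,ij,im,iq,jm,jw,jx,mw
∂2: piv[dei,dem,dfi,dim,djw,efm,efw,emw,fiq] rk=9  ker:eim,fmw
∂1c = 0
c vs im∂2: residual ≠ 0 ⇒ not boundary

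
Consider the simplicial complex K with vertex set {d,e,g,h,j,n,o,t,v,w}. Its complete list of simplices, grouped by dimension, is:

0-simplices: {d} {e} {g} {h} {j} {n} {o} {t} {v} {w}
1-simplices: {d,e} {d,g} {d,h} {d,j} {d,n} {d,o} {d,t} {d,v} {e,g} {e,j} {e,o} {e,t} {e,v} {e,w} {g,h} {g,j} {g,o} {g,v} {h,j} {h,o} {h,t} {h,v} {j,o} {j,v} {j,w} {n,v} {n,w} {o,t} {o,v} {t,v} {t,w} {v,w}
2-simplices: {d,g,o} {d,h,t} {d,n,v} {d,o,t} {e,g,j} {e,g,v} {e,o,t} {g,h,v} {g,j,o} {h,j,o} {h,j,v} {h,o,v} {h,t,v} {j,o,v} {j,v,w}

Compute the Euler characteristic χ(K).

χ(K)=-7

n_0=10 n_1=32 n_2=15
χ=+10−32+15=-7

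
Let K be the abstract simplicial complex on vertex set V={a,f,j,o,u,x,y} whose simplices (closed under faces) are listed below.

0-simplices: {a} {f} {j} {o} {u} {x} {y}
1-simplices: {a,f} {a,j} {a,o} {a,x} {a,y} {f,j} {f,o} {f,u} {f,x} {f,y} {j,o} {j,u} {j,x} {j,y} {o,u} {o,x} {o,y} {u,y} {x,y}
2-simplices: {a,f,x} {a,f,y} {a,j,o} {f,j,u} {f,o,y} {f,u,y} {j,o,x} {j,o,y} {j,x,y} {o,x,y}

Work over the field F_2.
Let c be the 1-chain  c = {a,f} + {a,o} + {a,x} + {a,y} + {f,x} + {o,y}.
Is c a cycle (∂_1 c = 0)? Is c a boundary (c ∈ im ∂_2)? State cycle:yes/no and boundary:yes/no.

n_0=7 n_1=19 n_2=10  [Z2]
∂1: piv[af,aj,ao,ax,ay,fu] rk=6  ker:fj,fo,fx,fy,jo,ju,jx,jy,ou,ox,oy,uy,xy
∂2: piv[afx,afy,ajo,fju,foy,fuy,jox,joy,jxy] rk=9  ker:oxy
∂1c = 0
c vs im∂2: residual ≠ 0 ⇒ not boundary

cycle:yes boundary:no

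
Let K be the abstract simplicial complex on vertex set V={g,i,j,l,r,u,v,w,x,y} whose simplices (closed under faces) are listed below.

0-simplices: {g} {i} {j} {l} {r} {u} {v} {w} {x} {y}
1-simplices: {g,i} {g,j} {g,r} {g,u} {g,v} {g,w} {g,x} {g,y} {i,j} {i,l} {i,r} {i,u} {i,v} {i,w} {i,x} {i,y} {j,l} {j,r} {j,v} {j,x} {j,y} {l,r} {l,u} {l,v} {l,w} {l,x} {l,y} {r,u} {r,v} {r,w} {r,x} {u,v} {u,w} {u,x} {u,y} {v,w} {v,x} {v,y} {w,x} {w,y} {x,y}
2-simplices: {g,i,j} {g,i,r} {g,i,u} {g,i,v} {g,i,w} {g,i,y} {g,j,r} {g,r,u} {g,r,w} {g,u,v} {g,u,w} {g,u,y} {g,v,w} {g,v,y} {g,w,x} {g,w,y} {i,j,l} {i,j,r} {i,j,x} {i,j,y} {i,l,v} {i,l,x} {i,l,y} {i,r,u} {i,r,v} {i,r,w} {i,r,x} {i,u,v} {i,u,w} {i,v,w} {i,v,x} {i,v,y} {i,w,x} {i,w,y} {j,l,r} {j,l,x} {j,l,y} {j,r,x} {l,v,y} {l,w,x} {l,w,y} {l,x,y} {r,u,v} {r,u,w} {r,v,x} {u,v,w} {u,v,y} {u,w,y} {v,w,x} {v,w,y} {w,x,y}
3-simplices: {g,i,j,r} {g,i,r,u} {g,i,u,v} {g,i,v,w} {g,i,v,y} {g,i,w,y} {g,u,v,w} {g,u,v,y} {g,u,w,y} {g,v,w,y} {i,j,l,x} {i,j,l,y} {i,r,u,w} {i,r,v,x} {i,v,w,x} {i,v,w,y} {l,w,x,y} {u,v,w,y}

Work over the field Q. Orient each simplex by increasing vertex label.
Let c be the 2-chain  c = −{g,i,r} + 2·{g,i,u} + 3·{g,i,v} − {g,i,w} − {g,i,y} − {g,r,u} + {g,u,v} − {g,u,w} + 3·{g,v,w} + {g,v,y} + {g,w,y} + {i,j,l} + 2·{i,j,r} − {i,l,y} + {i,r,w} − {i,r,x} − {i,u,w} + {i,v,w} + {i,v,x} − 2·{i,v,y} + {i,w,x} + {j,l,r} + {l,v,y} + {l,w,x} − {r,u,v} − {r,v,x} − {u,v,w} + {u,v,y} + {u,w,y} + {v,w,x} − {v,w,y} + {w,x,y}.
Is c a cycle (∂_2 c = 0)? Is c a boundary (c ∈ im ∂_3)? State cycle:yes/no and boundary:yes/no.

n_0=10 n_1=41 n_2=51 n_3=18  [Q]
∂1: piv[gi,gj,gr,gu,gv,gw,gx,gy,il] rk=9  ker:ij,ir,iu,iv,iw,ix,iy,jl,jr,jv,jx,jy,lr,lu,lv,lw,lx,ly,ru,rv,rw,rx,uv,uw,ux,uy,vw,vx,vy,wx,wy,xy
∂2: piv[gij,gir,giu,giv,giw,giy,gjr,gru,grw,guv,guw,guy,gvw,gvy,gwx,gwy,ijl,ijx,ijy,ilv,ilx,ily,irv,irx,ivx,iwx,jlr,lwx,lxy] rk=29  ker:ijr,iru,irw,iuv,iuw,ivw,ivy,iwy,jlx,jly,jrx,lvy,lwy,ruv,ruw,rvx,uvw,uvy,uwy,vwx,vwy,wxy
∂3: piv[gijr,giru,giuv,givw,givy,giwy,guvw,guvy,guwy,gvwy,ijlx,ijly,iruw,irvx,ivwx,lwxy] rk=16  ker:ivwy,uvwy
∂2c = 2·{g,i} − {g,u} − {g,y} + 3·{i,j} − 2·{i,l} − 3·{i,r} + {i,u} + 3·{i,v} − {i,w} − {i,x} + 2·{i,y} + 2·{j,l} + {j,r} + {l,r} + {l,v} + {l,w} − {l,x} − 2·{l,y} − 2·{r,u} + {r,w} − 2·{u,y} + 3·{v,w} − {v,x} + 2·{v,y} + 4·{w,x} + {x,y}

cycle:no boundary:no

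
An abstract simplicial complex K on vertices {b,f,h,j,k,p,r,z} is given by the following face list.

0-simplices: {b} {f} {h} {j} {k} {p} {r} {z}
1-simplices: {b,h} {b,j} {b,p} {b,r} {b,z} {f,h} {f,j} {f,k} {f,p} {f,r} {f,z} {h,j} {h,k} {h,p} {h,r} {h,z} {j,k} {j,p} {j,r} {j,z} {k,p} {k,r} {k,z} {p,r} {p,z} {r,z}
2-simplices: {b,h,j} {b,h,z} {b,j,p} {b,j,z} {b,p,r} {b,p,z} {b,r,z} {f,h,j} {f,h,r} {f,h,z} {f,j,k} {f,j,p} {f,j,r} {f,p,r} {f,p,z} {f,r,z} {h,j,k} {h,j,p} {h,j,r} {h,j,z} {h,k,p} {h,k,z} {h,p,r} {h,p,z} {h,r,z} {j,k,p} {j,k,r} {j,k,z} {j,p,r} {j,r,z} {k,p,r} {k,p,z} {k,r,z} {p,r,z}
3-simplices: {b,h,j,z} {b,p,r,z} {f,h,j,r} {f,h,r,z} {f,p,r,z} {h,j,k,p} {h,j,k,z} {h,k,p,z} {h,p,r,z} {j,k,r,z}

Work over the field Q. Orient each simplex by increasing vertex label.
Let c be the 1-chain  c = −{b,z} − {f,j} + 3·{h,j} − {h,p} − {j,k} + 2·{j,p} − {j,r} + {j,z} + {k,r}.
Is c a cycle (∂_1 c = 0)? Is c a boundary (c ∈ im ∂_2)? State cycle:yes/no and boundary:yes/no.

n_0=8 n_1=26 n_2=34 n_3=10  [Q]
∂1: piv[bh,bj,bp,br,bz,fh,fk] rk=7  ker:fj,fp,fr,fz,hj,hk,hp,hr,hz,jk,jp,jr,jz,kp,kr,kz,pr,pz,rz
∂2: piv[bhj,bhz,bjp,bjz,bpr,bpz,brz,fhj,fhr,fhz,fjk,fjp,fjr,fpr,hjk,hjp,hkp,hkz,jkr] rk=19  ker:fpz,frz,hjr,hjz,hpr,hpz,hrz,jkp,jkz,jpr,jrz,kpr,kpz,krz,prz
∂3: piv[bhjz,bprz,fhjr,fhrz,fprz,hjkp,hjkz,hkpz,hprz,jkrz] rk=10
∂1c = {b} + {f} − 2·{h} + {j} − 2·{k} + {p}

cycle:no boundary:no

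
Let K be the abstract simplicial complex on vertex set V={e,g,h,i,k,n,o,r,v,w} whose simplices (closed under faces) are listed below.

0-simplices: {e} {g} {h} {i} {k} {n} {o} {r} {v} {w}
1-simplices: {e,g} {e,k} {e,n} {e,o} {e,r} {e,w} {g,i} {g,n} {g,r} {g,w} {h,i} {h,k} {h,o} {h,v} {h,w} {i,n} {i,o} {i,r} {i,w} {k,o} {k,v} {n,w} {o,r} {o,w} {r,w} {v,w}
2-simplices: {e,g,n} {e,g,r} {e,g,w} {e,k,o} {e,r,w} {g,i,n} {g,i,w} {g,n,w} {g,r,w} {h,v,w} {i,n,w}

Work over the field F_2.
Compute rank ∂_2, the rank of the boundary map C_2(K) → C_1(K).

rank∂_2=9

n_0=10 n_1=26 n_2=11  [Z2]
∂1: piv[eg,ek,en,eo,er,ew,gi,hi,hv] rk=9  ker:gn,gr,gw,hk,ho,hw,in,io,ir,iw,ko,kv,nw,or,ow,rw,vw
∂2: piv[egn,egr,egw,eko,erw,gin,giw,gnw,hvw] rk=9  ker:grw,inw
rk∂_2=9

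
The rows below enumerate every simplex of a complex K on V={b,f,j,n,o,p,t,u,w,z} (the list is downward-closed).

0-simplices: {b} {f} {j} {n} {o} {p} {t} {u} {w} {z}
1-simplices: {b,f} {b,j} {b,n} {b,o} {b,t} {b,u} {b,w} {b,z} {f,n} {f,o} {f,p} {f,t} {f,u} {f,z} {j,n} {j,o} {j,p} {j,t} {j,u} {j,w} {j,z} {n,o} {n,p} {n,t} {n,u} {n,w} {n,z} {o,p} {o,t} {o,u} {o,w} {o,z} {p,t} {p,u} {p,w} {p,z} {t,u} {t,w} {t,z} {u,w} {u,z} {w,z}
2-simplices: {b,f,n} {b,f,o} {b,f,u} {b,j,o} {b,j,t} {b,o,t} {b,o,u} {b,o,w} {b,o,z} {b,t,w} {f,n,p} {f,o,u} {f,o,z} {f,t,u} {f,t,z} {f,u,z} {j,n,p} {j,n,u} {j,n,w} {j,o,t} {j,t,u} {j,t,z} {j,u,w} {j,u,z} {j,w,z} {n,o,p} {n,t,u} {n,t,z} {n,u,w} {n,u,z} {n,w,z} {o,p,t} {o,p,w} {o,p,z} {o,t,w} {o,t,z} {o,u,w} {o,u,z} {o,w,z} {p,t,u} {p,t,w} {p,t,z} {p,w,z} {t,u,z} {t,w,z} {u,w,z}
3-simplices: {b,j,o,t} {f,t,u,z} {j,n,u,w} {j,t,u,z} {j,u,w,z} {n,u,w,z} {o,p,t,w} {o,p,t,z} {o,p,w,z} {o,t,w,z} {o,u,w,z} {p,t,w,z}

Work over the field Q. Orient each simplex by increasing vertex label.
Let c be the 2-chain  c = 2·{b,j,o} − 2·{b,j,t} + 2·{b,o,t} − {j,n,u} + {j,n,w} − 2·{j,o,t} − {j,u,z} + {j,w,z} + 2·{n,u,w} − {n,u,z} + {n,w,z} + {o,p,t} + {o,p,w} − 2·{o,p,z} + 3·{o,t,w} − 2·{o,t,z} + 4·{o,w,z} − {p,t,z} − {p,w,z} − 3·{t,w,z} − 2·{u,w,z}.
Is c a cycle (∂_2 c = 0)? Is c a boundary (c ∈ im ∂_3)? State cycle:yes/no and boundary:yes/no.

cycle:yes boundary:yes

n_0=10 n_1=42 n_2=46 n_3=12  [Q]
∂1: piv[bf,bj,bn,bo,bt,bu,bw,bz,fp] rk=9  ker:fn,fo,ft,fu,fz,jn,jo,jp,jt,ju,jw,jz,no,np,nt,nu,nw,nz,op,ot,ou,ow,oz,pt,pu,pw,pz,tu,tw,tz,uw,uz,wz
∂2: piv[bfn,bfo,bfu,bjo,bjt,bot,bou,bow,boz,btw,fnp,foz,ftu,ftz,fuz,jnp,jnu,jnw,jtu,jtz,juw,jwz,nop,ntu,ntz,opt,opw,opz,otz,ouw,ptu] rk=31  ker:fou,jot,juz,nuw,nuz,nwz,otw,ouz,owz,ptw,ptz,pwz,tuz,twz,uwz
∂3: piv[bjot,ftuz,jnuw,jtuz,juwz,nuwz,optw,optz,opwz,otwz,ouwz] rk=11  ker:ptwz
∂2c = 0
c vs im∂3: reduces to 0 ⇒ boundary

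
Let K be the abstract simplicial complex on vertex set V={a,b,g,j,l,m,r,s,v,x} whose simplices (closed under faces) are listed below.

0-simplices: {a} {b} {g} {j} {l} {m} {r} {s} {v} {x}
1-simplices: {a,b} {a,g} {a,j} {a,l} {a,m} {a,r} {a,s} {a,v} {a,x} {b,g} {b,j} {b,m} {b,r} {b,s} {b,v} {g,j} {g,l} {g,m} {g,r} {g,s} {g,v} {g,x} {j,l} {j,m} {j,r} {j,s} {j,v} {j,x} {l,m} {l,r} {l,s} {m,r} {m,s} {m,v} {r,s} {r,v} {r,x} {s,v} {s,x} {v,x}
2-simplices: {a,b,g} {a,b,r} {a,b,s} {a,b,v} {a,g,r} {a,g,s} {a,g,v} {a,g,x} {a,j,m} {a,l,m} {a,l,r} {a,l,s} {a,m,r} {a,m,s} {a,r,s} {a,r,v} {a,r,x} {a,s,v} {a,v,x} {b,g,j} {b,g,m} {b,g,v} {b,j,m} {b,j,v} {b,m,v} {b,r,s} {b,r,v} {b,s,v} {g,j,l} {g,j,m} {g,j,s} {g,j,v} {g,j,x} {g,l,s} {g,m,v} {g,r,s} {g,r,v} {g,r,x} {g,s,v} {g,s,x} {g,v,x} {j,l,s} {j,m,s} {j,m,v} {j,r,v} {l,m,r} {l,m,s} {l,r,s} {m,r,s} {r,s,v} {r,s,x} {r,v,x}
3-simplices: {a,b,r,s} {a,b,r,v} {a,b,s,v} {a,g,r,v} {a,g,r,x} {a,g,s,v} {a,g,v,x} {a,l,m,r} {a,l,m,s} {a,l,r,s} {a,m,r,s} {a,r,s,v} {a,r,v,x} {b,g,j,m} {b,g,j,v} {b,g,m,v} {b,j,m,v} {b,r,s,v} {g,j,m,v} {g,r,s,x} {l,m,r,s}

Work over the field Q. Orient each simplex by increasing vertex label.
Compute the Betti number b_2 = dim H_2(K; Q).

n_0=10 n_1=40 n_2=52 n_3=21  [Q]
∂1: piv[ab,ag,aj,al,am,ar,as,av,ax] rk=9  ker:bg,bj,bm,br,bs,bv,gj,gl,gm,gr,gs,gv,gx,jl,jm,jr,js,jv,jx,lm,lr,ls,mr,ms,mv,rs,rv,rx,sv,sx,vx
∂2: piv[abg,abr,abs,abv,agr,ags,agv,agx,ajm,alm,alr,als,amr,ams,ars,arv,arx,asv,avx,bgj,bgm,bjm,bjv,bmv,gjl,gjs,gjx,gls,gsx,jms,jrv] rk=31  ker:bgv,brs,brv,bsv,gjm,gjv,gmv,grs,grv,grx,gsv,gvx,jls,jmv,lmr,lms,lrs,mrs,rsv,rsx,rvx
∂3: piv[abrs,abrv,absv,agrv,agrx,agsv,agvx,almr,alms,alrs,amrs,arsv,arvx,bgjm,bgjv,bgmv,bjmv,grsx] rk=18  ker:brsv,gjmv,lmrs
b_2=(52−31)−18=3

b_2=3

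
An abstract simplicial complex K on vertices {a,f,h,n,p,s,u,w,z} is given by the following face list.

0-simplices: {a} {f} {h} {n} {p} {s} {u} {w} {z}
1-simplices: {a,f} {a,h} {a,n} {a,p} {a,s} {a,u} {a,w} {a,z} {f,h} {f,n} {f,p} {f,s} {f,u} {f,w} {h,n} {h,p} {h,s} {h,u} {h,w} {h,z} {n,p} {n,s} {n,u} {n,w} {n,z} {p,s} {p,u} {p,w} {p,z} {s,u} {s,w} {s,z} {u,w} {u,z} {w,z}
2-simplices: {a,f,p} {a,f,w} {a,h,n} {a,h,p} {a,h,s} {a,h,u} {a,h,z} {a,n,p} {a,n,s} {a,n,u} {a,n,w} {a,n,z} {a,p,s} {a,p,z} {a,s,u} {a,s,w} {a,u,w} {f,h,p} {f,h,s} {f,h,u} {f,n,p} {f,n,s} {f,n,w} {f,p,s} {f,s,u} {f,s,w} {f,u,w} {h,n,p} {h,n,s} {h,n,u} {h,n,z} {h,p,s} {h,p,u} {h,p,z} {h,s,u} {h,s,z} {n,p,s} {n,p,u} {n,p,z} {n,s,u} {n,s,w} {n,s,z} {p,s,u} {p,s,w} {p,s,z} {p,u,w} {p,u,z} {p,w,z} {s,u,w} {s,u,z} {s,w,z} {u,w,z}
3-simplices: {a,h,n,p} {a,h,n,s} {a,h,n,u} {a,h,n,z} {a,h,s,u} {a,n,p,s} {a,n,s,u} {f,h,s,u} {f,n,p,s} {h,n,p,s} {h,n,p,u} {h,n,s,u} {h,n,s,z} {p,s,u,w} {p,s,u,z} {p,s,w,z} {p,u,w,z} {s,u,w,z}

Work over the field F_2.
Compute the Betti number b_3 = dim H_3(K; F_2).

n_0=9 n_1=35 n_2=52 n_3=18  [Z2]
∂1: piv[af,ah,an,ap,as,au,aw,az] rk=8  ker:fh,fn,fp,fs,fu,fw,hn,hp,hs,hu,hw,hz,np,ns,nu,nw,nz,ps,pu,pw,pz,su,sw,sz,uw,uz,wz
∂2: piv[afp,afw,ahn,ahp,ahs,ahu,ahz,anp,ans,anu,anw,anz,aps,apz,asu,asw,auw,fhp,fhs,fhu,fnp,hpu,hsz,psw,puz,pwz] rk=26  ker:fns,fnw,fps,fsu,fsw,fuw,hnp,hns,hnu,hnz,hps,hpz,hsu,nps,npu,npz,nsu,nsw,nsz,psu,psz,puw,suw,suz,swz,uwz
∂3: piv[ahnp,ahns,ahnu,ahnz,ahsu,anps,ansu,fhsu,fnps,hnps,hnpu,hnsz,psuw,psuz,pswz,puwz] rk=16  ker:hnsu,suwz
b_3=(18−16)−0=2

b_3=2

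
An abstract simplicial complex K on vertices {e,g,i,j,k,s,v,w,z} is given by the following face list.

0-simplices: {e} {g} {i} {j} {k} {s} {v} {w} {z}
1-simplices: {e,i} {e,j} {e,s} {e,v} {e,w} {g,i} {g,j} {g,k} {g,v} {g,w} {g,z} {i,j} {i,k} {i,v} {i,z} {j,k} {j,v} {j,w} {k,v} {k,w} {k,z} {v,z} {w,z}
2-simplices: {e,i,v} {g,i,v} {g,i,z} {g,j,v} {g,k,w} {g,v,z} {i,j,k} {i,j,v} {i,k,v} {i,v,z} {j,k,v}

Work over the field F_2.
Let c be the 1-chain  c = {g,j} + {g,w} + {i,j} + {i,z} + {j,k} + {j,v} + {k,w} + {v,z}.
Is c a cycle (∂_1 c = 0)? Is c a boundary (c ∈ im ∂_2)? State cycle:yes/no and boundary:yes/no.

n_0=9 n_1=23 n_2=11  [Z2]
∂1: piv[ei,ej,es,ev,ew,gi,gk,gz] rk=8  ker:gj,gv,gw,ij,ik,iv,iz,jk,jv,jw,kv,kw,kz,vz,wz
∂2: piv[eiv,giv,giz,gjv,gkw,gvz,ijk,ijv,ikv] rk=9  ker:ivz,jkv
∂1c = 0
c vs im∂2: residual ≠ 0 ⇒ not boundary

cycle:yes boundary:no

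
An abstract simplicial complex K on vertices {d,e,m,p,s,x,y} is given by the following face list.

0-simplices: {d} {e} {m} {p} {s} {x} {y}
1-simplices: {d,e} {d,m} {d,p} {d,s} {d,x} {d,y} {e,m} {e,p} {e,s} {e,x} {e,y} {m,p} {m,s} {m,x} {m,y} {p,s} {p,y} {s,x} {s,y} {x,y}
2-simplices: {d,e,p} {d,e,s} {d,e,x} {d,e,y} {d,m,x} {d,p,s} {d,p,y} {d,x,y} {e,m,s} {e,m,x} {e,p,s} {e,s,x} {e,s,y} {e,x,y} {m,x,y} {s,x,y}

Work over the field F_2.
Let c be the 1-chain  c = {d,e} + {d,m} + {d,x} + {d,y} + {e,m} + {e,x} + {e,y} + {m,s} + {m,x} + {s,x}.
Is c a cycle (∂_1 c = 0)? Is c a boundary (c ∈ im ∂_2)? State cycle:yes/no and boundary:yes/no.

cycle:yes boundary:yes

n_0=7 n_1=20 n_2=16  [Z2]
∂1: piv[de,dm,dp,ds,dx,dy] rk=6  ker:em,ep,es,ex,ey,mp,ms,mx,my,ps,py,sx,sy,xy
∂2: piv[dep,des,dex,dey,dmx,dps,dpy,dxy,ems,emx,esx,esy,mxy] rk=13  ker:eps,exy,sxy
∂1c = 0
c vs im∂2: reduces to 0 ⇒ boundary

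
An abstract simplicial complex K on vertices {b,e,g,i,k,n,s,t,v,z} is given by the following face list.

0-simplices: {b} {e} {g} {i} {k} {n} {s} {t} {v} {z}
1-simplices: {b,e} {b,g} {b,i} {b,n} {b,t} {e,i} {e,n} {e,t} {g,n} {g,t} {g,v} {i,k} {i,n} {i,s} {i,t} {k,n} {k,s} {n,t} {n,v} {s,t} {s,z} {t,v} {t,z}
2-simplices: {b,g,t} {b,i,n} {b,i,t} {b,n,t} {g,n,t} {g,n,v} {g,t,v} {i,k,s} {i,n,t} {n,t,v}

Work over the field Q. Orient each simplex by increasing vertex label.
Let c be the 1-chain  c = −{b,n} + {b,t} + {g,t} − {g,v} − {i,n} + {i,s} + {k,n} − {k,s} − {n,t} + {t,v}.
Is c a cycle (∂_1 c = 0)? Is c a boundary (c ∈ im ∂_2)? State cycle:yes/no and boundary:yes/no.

n_0=10 n_1=23 n_2=10  [Q]
∂1: piv[be,bg,bi,bn,bt,gv,ik,is,sz] rk=9  ker:ei,en,et,gn,gt,in,it,kn,ks,nt,nv,st,tv,tz
∂2: piv[bgt,bin,bit,bnt,gnt,gnv,gtv,iks] rk=8  ker:int,ntv
∂1c = 0
c vs im∂2: residual ≠ 0 ⇒ not boundary

cycle:yes boundary:no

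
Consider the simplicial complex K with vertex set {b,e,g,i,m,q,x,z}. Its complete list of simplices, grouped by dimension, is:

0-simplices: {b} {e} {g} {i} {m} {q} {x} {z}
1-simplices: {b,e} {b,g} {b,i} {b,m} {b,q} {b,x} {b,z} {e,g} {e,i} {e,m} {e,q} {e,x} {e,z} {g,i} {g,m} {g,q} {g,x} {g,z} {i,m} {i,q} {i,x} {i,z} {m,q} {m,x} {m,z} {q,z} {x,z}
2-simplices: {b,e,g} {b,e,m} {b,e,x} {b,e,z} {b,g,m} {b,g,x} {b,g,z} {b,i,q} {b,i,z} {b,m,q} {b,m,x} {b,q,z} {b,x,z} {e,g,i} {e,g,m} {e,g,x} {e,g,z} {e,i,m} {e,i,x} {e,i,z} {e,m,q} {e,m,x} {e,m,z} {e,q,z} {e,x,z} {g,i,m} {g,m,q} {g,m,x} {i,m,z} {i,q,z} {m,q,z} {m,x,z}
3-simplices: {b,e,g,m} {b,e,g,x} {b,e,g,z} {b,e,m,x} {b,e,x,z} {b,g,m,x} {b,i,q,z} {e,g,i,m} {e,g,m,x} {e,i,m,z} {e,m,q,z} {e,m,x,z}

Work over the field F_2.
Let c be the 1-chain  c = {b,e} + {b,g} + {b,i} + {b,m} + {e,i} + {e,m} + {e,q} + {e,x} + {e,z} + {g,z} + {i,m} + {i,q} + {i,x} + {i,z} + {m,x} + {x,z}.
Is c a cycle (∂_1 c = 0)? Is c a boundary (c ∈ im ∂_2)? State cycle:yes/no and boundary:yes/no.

cycle:yes boundary:yes

n_0=8 n_1=27 n_2=32 n_3=12  [Z2]
∂1: piv[be,bg,bi,bm,bq,bx,bz] rk=7  ker:eg,ei,em,eq,ex,ez,gi,gm,gq,gx,gz,im,iq,ix,iz,mq,mx,mz,qz,xz
∂2: piv[beg,bem,bex,bez,bgm,bgx,bgz,biq,biz,bmq,bmx,bqz,bxz,egi,eim,eix,eiz,emq,emz,gmq] rk=20  ker:egm,egx,egz,emx,eqz,exz,gim,gmx,imz,iqz,mqz,mxz
∂3: piv[begm,begx,begz,bemx,bexz,bgmx,biqz,egim,eimz,emqz,emxz] rk=11  ker:egmx
∂1c = 0
c vs im∂2: reduces to 0 ⇒ boundary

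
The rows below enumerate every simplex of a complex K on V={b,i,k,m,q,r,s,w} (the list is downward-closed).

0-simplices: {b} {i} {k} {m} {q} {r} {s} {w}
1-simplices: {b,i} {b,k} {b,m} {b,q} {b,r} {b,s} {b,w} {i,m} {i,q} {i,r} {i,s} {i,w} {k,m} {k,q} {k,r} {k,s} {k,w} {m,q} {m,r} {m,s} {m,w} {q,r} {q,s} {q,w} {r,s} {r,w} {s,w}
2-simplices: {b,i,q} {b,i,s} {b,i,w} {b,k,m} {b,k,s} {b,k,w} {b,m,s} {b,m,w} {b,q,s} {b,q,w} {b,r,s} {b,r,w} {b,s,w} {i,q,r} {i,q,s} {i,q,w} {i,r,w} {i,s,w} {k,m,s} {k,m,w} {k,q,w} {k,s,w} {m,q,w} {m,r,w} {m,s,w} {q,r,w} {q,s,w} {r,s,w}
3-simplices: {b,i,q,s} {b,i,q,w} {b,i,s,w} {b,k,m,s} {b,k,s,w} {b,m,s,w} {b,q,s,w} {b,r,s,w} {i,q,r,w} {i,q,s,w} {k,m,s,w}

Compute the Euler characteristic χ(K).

χ(K)=-2

n_0=8 n_1=27 n_2=28 n_3=11
χ=+8−27+28−11=-2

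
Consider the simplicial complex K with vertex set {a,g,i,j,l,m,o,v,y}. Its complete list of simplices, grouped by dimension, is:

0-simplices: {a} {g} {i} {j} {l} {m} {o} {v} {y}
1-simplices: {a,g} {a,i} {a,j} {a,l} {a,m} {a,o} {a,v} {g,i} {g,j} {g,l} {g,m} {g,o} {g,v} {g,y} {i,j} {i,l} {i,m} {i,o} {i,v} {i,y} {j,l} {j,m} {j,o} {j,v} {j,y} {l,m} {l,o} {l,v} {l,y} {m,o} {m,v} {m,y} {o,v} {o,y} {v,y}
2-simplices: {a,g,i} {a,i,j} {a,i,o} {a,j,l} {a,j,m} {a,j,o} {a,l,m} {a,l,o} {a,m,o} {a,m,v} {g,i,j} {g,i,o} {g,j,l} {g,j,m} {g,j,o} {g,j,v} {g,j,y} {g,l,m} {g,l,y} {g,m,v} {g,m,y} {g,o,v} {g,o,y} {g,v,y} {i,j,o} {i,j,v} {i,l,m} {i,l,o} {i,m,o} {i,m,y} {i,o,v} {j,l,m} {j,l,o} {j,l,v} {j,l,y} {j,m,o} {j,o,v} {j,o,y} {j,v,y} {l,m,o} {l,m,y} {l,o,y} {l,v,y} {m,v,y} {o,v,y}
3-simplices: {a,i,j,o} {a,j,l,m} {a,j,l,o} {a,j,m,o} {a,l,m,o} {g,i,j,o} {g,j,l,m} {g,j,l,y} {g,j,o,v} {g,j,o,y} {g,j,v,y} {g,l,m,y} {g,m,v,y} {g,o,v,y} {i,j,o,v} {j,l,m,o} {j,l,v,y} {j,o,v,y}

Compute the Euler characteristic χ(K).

χ(K)=1

n_0=9 n_1=35 n_2=45 n_3=18
χ=+9−35+45−18=1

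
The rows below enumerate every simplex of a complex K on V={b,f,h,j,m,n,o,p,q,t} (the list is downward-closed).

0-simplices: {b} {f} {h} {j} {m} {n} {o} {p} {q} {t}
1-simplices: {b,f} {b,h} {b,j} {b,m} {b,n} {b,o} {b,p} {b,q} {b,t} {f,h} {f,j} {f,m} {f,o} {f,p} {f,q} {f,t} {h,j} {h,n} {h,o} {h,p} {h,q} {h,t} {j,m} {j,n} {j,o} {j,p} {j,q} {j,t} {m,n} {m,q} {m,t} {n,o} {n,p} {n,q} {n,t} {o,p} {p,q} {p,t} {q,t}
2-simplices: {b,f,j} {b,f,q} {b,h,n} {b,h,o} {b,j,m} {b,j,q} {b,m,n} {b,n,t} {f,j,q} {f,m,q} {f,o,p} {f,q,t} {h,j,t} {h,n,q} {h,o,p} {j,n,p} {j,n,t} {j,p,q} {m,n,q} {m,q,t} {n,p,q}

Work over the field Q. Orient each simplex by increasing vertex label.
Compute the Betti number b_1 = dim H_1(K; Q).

b_1=10

n_0=10 n_1=39 n_2=21  [Q]
∂1: piv[bf,bh,bj,bm,bn,bo,bp,bq,bt] rk=9  ker:fh,fj,fm,fo,fp,fq,ft,hj,hn,ho,hp,hq,ht,jm,jn,jo,jp,jq,jt,mn,mq,mt,no,np,nq,nt,op,pq,pt,qt
∂2: piv[bfj,bfq,bhn,bho,bjm,bjq,bmn,bnt,fmq,fop,fqt,hjt,hnq,hop,jnp,jnt,jpq,mnq,mqt,npq] rk=20  ker:fjq
b_1=(39−9)−20=10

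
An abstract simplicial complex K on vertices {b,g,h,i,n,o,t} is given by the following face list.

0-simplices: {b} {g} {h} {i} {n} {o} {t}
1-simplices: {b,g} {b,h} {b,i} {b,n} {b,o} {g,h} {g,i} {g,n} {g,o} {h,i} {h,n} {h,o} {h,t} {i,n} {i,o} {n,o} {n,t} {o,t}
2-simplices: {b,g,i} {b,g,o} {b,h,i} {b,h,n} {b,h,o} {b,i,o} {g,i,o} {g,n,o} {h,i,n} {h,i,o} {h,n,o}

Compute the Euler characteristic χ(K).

χ(K)=0

n_0=7 n_1=18 n_2=11
χ=+7−18+11=0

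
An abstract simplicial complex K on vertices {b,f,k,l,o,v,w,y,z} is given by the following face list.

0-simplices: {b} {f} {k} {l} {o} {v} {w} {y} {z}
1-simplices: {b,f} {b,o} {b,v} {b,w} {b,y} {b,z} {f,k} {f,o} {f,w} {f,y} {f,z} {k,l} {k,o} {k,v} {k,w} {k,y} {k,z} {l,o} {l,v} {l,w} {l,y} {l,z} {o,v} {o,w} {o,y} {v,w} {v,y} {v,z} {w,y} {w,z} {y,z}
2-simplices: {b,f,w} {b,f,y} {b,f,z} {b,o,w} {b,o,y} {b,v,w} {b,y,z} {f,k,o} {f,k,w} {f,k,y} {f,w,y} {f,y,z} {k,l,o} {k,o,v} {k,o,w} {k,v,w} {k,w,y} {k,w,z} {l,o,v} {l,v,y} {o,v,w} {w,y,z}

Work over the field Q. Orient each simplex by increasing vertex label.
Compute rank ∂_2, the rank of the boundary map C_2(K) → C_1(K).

rank∂_2=19

n_0=9 n_1=31 n_2=22  [Q]
∂1: piv[bf,bo,bv,bw,by,bz,fk,kl] rk=8  ker:fo,fw,fy,fz,ko,kv,kw,ky,kz,lo,lv,lw,ly,lz,ov,ow,oy,vw,vy,vz,wy,wz,yz
∂2: piv[bfw,bfy,bfz,bow,boy,bvw,byz,fko,fkw,fky,fwy,klo,kov,kow,kvw,kwz,lov,lvy,wyz] rk=19  ker:fyz,kwy,ovw
rk∂_2=19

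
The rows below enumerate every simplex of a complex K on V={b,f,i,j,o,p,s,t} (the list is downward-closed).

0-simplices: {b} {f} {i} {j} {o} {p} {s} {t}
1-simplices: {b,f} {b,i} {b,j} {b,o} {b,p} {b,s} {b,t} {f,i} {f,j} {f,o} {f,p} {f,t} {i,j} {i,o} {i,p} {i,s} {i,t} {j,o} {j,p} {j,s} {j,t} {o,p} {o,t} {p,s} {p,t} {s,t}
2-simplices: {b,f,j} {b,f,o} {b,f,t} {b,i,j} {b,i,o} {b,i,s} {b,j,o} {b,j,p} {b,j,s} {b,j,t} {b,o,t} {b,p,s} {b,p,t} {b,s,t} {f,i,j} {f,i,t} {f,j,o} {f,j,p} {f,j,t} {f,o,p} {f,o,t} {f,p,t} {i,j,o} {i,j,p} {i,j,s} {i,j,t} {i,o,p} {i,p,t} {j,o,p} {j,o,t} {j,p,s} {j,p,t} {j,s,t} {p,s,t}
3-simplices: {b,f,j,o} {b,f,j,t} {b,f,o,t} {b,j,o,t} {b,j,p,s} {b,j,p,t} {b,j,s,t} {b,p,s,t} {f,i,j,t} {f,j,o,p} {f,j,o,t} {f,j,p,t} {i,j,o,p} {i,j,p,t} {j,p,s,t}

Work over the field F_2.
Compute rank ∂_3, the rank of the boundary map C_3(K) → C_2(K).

n_0=8 n_1=26 n_2=34 n_3=15  [Z2]
∂1: piv[bf,bi,bj,bo,bp,bs,bt] rk=7  ker:fi,fj,fo,fp,ft,ij,io,ip,is,it,jo,jp,js,jt,op,ot,ps,pt,st
∂2: piv[bfj,bfo,bft,bij,bio,bis,bjo,bjp,bjs,bjt,bot,bps,bpt,bst,fij,fit,fjp,fop,ijp] rk=19  ker:fjo,fjt,fot,fpt,ijo,ijs,ijt,iop,ipt,jop,jot,jps,jpt,jst,pst
∂3: piv[bfjo,bfjt,bfot,bjot,bjps,bjpt,bjst,bpst,fijt,fjop,fjpt,ijop,ijpt] rk=13  ker:fjot,jpst
rk∂_3=13

rank∂_3=13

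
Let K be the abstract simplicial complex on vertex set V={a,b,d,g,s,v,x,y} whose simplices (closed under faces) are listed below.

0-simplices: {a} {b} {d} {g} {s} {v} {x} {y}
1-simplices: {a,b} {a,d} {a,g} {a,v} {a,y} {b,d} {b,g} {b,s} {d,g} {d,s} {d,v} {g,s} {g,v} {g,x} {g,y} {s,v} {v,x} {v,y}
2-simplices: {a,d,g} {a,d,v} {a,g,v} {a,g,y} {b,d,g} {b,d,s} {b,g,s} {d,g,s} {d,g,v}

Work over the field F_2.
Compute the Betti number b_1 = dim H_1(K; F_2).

n_0=8 n_1=18 n_2=9  [Z2]
∂1: piv[ab,ad,ag,av,ay,bs,gx] rk=7  ker:bd,bg,dg,ds,dv,gs,gv,gy,sv,vx,vy
∂2: piv[adg,adv,agv,agy,bdg,bds,bgs] rk=7  ker:dgs,dgv
b_1=(18−7)−7=4

b_1=4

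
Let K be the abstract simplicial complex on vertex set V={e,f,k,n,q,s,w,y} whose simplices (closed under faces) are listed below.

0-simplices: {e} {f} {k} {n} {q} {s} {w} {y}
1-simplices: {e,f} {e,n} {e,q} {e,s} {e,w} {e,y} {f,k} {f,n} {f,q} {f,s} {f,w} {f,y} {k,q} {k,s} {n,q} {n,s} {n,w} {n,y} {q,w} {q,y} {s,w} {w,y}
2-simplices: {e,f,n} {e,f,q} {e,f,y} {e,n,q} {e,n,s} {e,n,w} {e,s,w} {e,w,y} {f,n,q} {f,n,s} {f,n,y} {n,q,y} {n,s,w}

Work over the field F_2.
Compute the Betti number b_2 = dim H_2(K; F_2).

n_0=8 n_1=22 n_2=13  [Z2]
∂1: piv[ef,en,eq,es,ew,ey,fk] rk=7  ker:fn,fq,fs,fw,fy,kq,ks,nq,ns,nw,ny,qw,qy,sw,wy
∂2: piv[efn,efq,efy,enq,ens,enw,esw,ewy,fns,fny,nqy] rk=11  ker:fnq,nsw
b_2=(13−11)−0=2

b_2=2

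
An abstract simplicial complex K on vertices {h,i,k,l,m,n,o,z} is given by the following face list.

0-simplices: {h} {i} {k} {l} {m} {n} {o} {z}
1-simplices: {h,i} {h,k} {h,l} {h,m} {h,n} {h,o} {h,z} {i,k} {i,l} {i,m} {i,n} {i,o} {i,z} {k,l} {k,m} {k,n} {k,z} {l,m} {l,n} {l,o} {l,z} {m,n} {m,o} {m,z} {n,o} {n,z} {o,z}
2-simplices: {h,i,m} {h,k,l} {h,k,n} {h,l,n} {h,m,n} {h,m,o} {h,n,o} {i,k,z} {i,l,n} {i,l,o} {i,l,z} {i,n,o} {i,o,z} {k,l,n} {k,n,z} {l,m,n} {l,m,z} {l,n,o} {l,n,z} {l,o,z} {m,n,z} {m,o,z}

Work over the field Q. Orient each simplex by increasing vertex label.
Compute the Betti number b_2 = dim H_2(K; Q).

b_2=5

n_0=8 n_1=27 n_2=22  [Q]
∂1: piv[hi,hk,hl,hm,hn,ho,hz] rk=7  ker:ik,il,im,in,io,iz,kl,km,kn,kz,lm,ln,lo,lz,mn,mo,mz,no,nz,oz
∂2: piv[him,hkl,hkn,hln,hmn,hmo,hno,ikz,iln,ilo,ilz,ino,ioz,knz,lmn,lmz,lnz] rk=17  ker:kln,lno,loz,mnz,moz
b_2=(22−17)−0=5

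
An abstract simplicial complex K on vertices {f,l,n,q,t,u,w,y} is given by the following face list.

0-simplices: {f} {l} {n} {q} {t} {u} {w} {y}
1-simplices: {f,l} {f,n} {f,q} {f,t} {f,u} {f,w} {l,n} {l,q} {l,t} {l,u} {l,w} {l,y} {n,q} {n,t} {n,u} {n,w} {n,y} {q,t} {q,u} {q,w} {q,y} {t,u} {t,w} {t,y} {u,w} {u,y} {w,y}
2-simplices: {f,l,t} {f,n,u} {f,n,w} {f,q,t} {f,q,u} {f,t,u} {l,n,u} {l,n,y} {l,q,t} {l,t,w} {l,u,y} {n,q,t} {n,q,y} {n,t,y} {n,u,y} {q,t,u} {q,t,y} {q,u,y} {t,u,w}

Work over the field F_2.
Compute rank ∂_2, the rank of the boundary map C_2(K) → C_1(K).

rank∂_2=16

n_0=8 n_1=27 n_2=19  [Z2]
∂1: piv[fl,fn,fq,ft,fu,fw,ly] rk=7  ker:ln,lq,lt,lu,lw,nq,nt,nu,nw,ny,qt,qu,qw,qy,tu,tw,ty,uw,uy,wy
∂2: piv[flt,fnu,fnw,fqt,fqu,ftu,lnu,lny,lqt,ltw,luy,nqt,nqy,nty,quy,tuw] rk=16  ker:nuy,qtu,qty
rk∂_2=16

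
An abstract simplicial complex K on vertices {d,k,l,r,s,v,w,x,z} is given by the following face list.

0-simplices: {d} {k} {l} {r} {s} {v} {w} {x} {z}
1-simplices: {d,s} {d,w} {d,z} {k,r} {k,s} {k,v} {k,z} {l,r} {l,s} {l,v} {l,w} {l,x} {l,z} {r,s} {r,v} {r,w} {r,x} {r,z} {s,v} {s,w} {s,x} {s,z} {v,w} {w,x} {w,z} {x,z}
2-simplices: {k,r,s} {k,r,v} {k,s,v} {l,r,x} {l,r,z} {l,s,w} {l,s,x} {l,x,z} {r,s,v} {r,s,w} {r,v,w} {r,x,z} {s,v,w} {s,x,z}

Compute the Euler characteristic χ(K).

χ(K)=-3

n_0=9 n_1=26 n_2=14
χ=+9−26+14=-3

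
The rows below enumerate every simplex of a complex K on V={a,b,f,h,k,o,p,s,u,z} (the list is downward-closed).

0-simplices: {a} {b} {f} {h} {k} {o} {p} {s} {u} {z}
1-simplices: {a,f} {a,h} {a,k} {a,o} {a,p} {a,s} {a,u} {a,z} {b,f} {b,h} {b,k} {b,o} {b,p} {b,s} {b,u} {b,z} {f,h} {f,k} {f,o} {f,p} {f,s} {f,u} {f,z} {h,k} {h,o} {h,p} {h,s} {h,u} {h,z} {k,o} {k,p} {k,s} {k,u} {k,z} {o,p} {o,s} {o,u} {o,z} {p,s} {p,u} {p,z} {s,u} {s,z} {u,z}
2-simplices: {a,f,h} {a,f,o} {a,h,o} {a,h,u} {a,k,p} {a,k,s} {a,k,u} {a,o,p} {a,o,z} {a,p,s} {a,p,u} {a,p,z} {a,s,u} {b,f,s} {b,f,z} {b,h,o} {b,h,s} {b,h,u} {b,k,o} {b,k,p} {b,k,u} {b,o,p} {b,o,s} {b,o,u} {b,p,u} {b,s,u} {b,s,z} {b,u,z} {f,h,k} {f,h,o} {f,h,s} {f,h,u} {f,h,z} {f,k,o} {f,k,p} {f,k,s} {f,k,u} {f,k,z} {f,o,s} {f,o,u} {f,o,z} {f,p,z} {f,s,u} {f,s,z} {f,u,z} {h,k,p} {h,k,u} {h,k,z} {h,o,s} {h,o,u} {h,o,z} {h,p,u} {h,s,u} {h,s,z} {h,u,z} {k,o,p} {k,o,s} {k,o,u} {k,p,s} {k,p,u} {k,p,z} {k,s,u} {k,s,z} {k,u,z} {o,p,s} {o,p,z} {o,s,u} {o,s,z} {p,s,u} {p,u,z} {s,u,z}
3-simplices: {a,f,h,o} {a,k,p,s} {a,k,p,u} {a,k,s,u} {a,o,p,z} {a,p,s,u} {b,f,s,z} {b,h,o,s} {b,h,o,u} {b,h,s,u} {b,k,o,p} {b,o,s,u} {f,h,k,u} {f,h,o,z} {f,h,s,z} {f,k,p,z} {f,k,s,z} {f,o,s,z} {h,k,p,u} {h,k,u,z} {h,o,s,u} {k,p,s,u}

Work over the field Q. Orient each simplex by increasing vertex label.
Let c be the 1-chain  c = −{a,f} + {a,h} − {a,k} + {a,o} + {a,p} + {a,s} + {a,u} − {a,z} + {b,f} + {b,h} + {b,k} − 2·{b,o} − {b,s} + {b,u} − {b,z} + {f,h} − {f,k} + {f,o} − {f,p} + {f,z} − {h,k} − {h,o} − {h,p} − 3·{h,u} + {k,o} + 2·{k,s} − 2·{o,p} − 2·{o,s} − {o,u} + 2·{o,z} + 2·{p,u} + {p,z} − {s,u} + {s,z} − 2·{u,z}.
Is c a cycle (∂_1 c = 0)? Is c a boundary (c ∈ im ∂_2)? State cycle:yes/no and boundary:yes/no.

n_0=10 n_1=44 n_2=71 n_3=22  [Q]
∂1: piv[af,ah,ak,ao,ap,as,au,az,bf] rk=9  ker:bh,bk,bo,bp,bs,bu,bz,fh,fk,fo,fp,fs,fu,fz,hk,ho,hp,hs,hu,hz,ko,kp,ks,ku,kz,op,os,ou,oz,ps,pu,pz,su,sz,uz
∂2: piv[afh,afo,aho,ahu,akp,aks,aku,aop,aoz,aps,apu,apz,asu,bfs,bfz,bho,bhs,bhu,bko,bkp,bku,bos,bou,bsu,bsz,buz,fhk,fhs,fhu,fhz,fko,fkp,fkz,foz,hkp] rk=35  ker:bop,bpu,fho,fks,fku,fos,fou,fpz,fsu,fsz,fuz,hku,hkz,hos,hou,hoz,hpu,hsu,hsz,huz,kop,kos,kou,kps,kpu,kpz,ksu,ksz,kuz,ops,opz,osu,osz,psu,puz,suz
∂3: piv[afho,akps,akpu,aksu,aopz,apsu,bfsz,bhos,bhou,bhsu,bkop,bosu,fhku,fhoz,fhsz,fkpz,fksz,fosz,hkpu,hkuz] rk=20  ker:hosu,kpsu
∂1c = −2·{a} − {f} + 9·{h} − 5·{k} + 3·{o} − 6·{p} + {u} + {z}

cycle:no boundary:no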